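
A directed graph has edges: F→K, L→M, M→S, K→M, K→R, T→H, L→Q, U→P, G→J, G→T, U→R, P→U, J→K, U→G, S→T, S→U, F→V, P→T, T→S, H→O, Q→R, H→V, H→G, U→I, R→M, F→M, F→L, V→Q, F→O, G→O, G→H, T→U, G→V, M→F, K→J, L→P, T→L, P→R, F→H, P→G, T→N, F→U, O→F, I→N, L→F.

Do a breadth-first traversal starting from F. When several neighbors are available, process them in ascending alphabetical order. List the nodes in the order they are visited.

Visit F; enqueue H, K, L, M, O, U, V → queue [H, K, L, M, O, U, V]
Visit H; enqueue G → queue [K, L, M, O, U, V, G]
Visit K; enqueue J, R → queue [L, M, O, U, V, G, J, R]
Visit L; enqueue P, Q → queue [M, O, U, V, G, J, R, P, Q]
Visit M; enqueue S → queue [O, U, V, G, J, R, P, Q, S]
Visit O → queue [U, V, G, J, R, P, Q, S]
Visit U; enqueue I → queue [V, G, J, R, P, Q, S, I]
Visit V → queue [G, J, R, P, Q, S, I]
Visit G; enqueue T → queue [J, R, P, Q, S, I, T]
Visit J → queue [R, P, Q, S, I, T]
Visit R → queue [P, Q, S, I, T]
Visit P → queue [Q, S, I, T]
Visit Q → queue [S, I, T]
Visit S → queue [I, T]
Visit I; enqueue N → queue [T, N]
Visit T → queue [N]
Visit N → queue []

F -> H -> K -> L -> M -> O -> U -> V -> G -> J -> R -> P -> Q -> S -> I -> T -> N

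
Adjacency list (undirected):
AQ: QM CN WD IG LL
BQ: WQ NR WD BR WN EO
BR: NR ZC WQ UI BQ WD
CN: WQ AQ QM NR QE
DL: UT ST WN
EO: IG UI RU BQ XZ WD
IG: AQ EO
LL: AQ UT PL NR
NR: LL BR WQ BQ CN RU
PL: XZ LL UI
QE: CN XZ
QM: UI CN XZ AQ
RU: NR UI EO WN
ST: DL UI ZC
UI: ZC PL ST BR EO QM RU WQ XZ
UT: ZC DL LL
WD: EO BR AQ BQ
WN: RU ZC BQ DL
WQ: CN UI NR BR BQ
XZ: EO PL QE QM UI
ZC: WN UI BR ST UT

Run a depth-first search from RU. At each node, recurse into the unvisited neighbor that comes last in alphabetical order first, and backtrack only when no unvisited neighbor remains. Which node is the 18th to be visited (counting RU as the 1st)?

Visit RU
RU → WN
WN → ZC
ZC → UT
UT → LL
LL → PL
PL → XZ
XZ → UI
UI → WQ
WQ → NR
NR → CN
CN → QM
QM → AQ
AQ → WD
WD → EO
EO → IG
EO → BQ
BQ → BR
CN → QE
UI → ST
ST → DL

Visit order: RU, WN, ZC, UT, LL, PL, XZ, UI, WQ, NR, CN, QM, AQ, WD, EO, IG, BQ, BR, QE, ST, DL

BR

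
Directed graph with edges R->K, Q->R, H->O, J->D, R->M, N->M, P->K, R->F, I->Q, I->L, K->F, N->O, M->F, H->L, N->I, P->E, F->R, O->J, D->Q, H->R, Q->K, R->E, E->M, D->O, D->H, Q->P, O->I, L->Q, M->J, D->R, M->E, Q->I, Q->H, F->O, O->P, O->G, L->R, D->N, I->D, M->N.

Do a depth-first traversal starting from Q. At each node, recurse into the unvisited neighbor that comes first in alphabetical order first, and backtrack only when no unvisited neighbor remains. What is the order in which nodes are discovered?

Q -> H -> L -> R -> E -> M -> F -> O -> G -> I -> D -> N -> J -> P -> K

Visit Q
Q → H
H → L
L → R
R → E
E → M
M → F
F → O
O → G
O → I
I → D
D → N
O → J
O → P
P → K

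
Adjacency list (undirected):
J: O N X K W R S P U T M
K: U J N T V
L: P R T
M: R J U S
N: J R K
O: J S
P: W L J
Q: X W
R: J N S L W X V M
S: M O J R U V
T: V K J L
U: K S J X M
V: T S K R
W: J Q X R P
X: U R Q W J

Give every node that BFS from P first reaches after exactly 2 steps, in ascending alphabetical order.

K, M, N, O, Q, R, S, T, U, X

Level 0: P
Level 1: J, L, W
Level 2: K, M, N, O, Q, R, S, T, U, X
Level 3: V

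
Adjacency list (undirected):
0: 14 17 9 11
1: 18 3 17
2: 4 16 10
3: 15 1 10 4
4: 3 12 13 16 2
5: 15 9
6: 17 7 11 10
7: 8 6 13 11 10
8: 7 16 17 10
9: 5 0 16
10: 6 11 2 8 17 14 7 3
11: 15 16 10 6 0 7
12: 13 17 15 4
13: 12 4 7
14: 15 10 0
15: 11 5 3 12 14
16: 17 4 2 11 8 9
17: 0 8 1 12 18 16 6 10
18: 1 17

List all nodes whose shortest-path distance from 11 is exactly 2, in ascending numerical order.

2, 3, 4, 5, 8, 9, 12, 13, 14, 17

Level 0: 11
Level 1: 0, 6, 7, 10, 15, 16
Level 2: 2, 3, 4, 5, 8, 9, 12, 13, 14, 17
Level 3: 1, 18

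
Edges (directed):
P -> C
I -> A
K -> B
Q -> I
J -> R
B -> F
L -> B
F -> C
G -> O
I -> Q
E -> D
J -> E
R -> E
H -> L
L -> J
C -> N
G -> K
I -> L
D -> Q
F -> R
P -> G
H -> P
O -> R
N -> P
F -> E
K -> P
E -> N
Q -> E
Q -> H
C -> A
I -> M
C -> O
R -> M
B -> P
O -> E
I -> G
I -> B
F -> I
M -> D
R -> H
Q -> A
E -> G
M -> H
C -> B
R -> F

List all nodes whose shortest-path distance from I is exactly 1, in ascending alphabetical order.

A, B, G, L, M, Q

Level 0: I
Level 1: A, B, G, L, M, Q
Level 2: D, E, F, H, J, K, O, P
Level 3: C, N, R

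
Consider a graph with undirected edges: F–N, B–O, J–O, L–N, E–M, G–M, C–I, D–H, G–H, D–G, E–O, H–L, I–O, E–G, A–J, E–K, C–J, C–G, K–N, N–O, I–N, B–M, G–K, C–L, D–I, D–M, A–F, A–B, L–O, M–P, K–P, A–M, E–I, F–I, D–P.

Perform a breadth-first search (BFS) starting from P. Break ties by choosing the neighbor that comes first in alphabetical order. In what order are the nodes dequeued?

Visit P; enqueue D, K, M → queue [D, K, M]
Visit D; enqueue G, H, I → queue [K, M, G, H, I]
Visit K; enqueue E, N → queue [M, G, H, I, E, N]
Visit M; enqueue A, B → queue [G, H, I, E, N, A, B]
Visit G; enqueue C → queue [H, I, E, N, A, B, C]
Visit H; enqueue L → queue [I, E, N, A, B, C, L]
Visit I; enqueue F, O → queue [E, N, A, B, C, L, F, O]
Visit E → queue [N, A, B, C, L, F, O]
Visit N → queue [A, B, C, L, F, O]
Visit A; enqueue J → queue [B, C, L, F, O, J]
Visit B → queue [C, L, F, O, J]
Visit C → queue [L, F, O, J]
Visit L → queue [F, O, J]
Visit F → queue [O, J]
Visit O → queue [J]
Visit J → queue []

P, D, K, M, G, H, I, E, N, A, B, C, L, F, O, J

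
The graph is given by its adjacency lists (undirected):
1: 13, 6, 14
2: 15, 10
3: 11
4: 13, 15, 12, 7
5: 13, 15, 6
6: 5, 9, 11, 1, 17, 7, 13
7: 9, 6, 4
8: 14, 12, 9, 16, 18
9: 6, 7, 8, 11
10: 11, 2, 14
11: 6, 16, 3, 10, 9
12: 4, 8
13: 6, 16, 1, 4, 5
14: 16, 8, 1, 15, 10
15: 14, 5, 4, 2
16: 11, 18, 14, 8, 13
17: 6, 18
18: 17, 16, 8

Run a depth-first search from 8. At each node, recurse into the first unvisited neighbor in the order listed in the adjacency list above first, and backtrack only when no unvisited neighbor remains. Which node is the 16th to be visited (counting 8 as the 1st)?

Visit 8
8 → 14
14 → 16
16 → 11
11 → 6
6 → 5
5 → 13
13 → 1
13 → 4
4 → 15
15 → 2
2 → 10
4 → 12
4 → 7
7 → 9
6 → 17
17 → 18
11 → 3

Visit order: 8, 14, 16, 11, 6, 5, 13, 1, 4, 15, 2, 10, 12, 7, 9, 17, 18, 3

17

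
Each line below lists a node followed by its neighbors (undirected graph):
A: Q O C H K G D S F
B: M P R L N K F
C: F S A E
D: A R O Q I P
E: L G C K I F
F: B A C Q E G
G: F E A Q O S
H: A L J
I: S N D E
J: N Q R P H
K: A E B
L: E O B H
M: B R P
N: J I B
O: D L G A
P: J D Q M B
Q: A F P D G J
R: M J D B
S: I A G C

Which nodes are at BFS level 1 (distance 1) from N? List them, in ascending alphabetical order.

B, I, J

Level 0: N
Level 1: B, I, J
Level 2: D, E, F, H, K, L, M, P, Q, R, S
Level 3: A, C, G, O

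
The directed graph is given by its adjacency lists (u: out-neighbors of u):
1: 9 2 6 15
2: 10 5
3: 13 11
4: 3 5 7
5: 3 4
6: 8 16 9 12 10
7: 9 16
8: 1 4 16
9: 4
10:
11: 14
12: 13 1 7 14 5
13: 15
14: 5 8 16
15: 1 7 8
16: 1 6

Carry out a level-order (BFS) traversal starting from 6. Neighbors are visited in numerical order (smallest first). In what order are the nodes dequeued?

6 → 8 → 9 → 10 → 12 → 16 → 1 → 4 → 5 → 7 → 13 → 14 → 2 → 15 → 3 → 11

Visit 6; enqueue 8, 9, 10, 12, 16 → queue [8, 9, 10, 12, 16]
Visit 8; enqueue 1, 4 → queue [9, 10, 12, 16, 1, 4]
Visit 9 → queue [10, 12, 16, 1, 4]
Visit 10 → queue [12, 16, 1, 4]
Visit 12; enqueue 5, 7, 13, 14 → queue [16, 1, 4, 5, 7, 13, 14]
Visit 16 → queue [1, 4, 5, 7, 13, 14]
Visit 1; enqueue 2, 15 → queue [4, 5, 7, 13, 14, 2, 15]
Visit 4; enqueue 3 → queue [5, 7, 13, 14, 2, 15, 3]
Visit 5 → queue [7, 13, 14, 2, 15, 3]
Visit 7 → queue [13, 14, 2, 15, 3]
Visit 13 → queue [14, 2, 15, 3]
Visit 14 → queue [2, 15, 3]
Visit 2 → queue [15, 3]
Visit 15 → queue [3]
Visit 3; enqueue 11 → queue [11]
Visit 11 → queue []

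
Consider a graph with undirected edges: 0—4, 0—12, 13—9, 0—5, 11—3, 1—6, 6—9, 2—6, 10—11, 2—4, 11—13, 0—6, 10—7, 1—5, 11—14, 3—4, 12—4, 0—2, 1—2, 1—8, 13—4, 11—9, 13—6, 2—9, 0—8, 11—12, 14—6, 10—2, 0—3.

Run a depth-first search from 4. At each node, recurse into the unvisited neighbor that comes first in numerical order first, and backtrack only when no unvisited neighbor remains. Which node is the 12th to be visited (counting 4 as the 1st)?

12

Visit 4
4 → 0
0 → 2
2 → 1
1 → 5
1 → 6
6 → 9
9 → 11
11 → 3
11 → 10
10 → 7
11 → 12
11 → 13
11 → 14
1 → 8

Visit order: 4, 0, 2, 1, 5, 6, 9, 11, 3, 10, 7, 12, 13, 14, 8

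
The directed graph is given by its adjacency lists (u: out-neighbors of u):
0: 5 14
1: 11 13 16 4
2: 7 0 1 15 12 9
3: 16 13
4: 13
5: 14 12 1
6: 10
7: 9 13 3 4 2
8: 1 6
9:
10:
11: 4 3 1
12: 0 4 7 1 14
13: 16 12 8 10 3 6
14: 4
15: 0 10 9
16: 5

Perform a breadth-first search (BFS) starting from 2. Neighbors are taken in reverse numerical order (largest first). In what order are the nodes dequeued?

2 → 15 → 12 → 9 → 7 → 1 → 0 → 10 → 14 → 4 → 13 → 3 → 16 → 11 → 5 → 8 → 6

Visit 2; enqueue 15, 12, 9, 7, 1, 0 → queue [15, 12, 9, 7, 1, 0]
Visit 15; enqueue 10 → queue [12, 9, 7, 1, 0, 10]
Visit 12; enqueue 14, 4 → queue [9, 7, 1, 0, 10, 14, 4]
Visit 9 → queue [7, 1, 0, 10, 14, 4]
Visit 7; enqueue 13, 3 → queue [1, 0, 10, 14, 4, 13, 3]
Visit 1; enqueue 16, 11 → queue [0, 10, 14, 4, 13, 3, 16, 11]
Visit 0; enqueue 5 → queue [10, 14, 4, 13, 3, 16, 11, 5]
Visit 10 → queue [14, 4, 13, 3, 16, 11, 5]
Visit 14 → queue [4, 13, 3, 16, 11, 5]
Visit 4 → queue [13, 3, 16, 11, 5]
Visit 13; enqueue 8, 6 → queue [3, 16, 11, 5, 8, 6]
Visit 3 → queue [16, 11, 5, 8, 6]
Visit 16 → queue [11, 5, 8, 6]
Visit 11 → queue [5, 8, 6]
Visit 5 → queue [8, 6]
Visit 8 → queue [6]
Visit 6 → queue []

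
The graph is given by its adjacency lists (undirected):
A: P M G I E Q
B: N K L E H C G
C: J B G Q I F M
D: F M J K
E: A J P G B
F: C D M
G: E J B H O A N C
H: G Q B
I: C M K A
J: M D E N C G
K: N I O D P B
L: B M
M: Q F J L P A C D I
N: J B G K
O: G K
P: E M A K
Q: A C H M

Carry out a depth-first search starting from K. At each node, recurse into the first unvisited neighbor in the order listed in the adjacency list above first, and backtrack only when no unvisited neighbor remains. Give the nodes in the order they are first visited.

K N J M Q A P E G B L H C I F D O

Visit K
K → N
N → J
J → M
M → Q
Q → A
A → P
P → E
E → G
G → B
B → L
B → H
B → C
C → I
C → F
F → D
G → O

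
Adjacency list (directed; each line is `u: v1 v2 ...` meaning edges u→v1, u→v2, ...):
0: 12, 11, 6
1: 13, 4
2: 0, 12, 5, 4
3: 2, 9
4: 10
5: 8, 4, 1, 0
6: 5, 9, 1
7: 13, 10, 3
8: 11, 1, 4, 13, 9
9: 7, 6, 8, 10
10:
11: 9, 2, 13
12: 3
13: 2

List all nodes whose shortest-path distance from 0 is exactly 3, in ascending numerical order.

4, 7, 8, 10

Level 0: 0
Level 1: 6, 11, 12
Level 2: 1, 2, 3, 5, 9, 13
Level 3: 4, 7, 8, 10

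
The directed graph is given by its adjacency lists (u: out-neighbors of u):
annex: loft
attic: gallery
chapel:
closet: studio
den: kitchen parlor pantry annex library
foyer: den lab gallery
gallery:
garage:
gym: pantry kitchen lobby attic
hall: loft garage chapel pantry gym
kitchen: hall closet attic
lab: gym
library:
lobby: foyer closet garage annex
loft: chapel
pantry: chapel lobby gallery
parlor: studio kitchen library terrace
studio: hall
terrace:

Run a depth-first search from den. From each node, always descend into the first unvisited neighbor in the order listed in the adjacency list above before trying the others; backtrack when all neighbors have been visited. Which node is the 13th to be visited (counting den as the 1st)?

gallery

Visit den
den → kitchen
kitchen → hall
hall → loft
loft → chapel
hall → garage
hall → pantry
pantry → lobby
lobby → foyer
foyer → lab
lab → gym
gym → attic
attic → gallery
lobby → closet
closet → studio
lobby → annex
den → parlor
parlor → library
parlor → terrace

Visit order: den, kitchen, hall, loft, chapel, garage, pantry, lobby, foyer, lab, gym, attic, gallery, closet, studio, annex, parlor, library, terrace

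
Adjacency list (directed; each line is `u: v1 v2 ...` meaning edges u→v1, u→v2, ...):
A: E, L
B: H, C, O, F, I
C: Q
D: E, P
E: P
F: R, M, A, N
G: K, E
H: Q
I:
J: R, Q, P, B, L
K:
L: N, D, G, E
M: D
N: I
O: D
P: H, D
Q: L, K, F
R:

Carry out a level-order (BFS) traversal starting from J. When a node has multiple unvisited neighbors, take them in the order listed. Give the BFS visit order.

Visit J; enqueue R, Q, P, B, L → queue [R, Q, P, B, L]
Visit R → queue [Q, P, B, L]
Visit Q; enqueue K, F → queue [P, B, L, K, F]
Visit P; enqueue H, D → queue [B, L, K, F, H, D]
Visit B; enqueue C, O, I → queue [L, K, F, H, D, C, O, I]
Visit L; enqueue N, G, E → queue [K, F, H, D, C, O, I, N, G, E]
Visit K → queue [F, H, D, C, O, I, N, G, E]
Visit F; enqueue M, A → queue [H, D, C, O, I, N, G, E, M, A]
Visit H → queue [D, C, O, I, N, G, E, M, A]
Visit D → queue [C, O, I, N, G, E, M, A]
Visit C → queue [O, I, N, G, E, M, A]
Visit O → queue [I, N, G, E, M, A]
Visit I → queue [N, G, E, M, A]
Visit N → queue [G, E, M, A]
Visit G → queue [E, M, A]
Visit E → queue [M, A]
Visit M → queue [A]
Visit A → queue []

J, R, Q, P, B, L, K, F, H, D, C, O, I, N, G, E, M, A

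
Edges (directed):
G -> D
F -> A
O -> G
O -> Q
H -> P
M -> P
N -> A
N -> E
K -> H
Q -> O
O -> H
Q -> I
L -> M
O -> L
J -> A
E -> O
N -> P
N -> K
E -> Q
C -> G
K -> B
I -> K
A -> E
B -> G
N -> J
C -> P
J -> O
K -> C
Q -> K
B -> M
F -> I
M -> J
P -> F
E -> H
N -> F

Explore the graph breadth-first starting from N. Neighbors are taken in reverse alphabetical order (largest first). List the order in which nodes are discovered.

Visit N; enqueue P, K, J, F, E, A → queue [P, K, J, F, E, A]
Visit P → queue [K, J, F, E, A]
Visit K; enqueue H, C, B → queue [J, F, E, A, H, C, B]
Visit J; enqueue O → queue [F, E, A, H, C, B, O]
Visit F; enqueue I → queue [E, A, H, C, B, O, I]
Visit E; enqueue Q → queue [A, H, C, B, O, I, Q]
Visit A → queue [H, C, B, O, I, Q]
Visit H → queue [C, B, O, I, Q]
Visit C; enqueue G → queue [B, O, I, Q, G]
Visit B; enqueue M → queue [O, I, Q, G, M]
Visit O; enqueue L → queue [I, Q, G, M, L]
Visit I → queue [Q, G, M, L]
Visit Q → queue [G, M, L]
Visit G; enqueue D → queue [M, L, D]
Visit M → queue [L, D]
Visit L → queue [D]
Visit D → queue []

N -> P -> K -> J -> F -> E -> A -> H -> C -> B -> O -> I -> Q -> G -> M -> L -> D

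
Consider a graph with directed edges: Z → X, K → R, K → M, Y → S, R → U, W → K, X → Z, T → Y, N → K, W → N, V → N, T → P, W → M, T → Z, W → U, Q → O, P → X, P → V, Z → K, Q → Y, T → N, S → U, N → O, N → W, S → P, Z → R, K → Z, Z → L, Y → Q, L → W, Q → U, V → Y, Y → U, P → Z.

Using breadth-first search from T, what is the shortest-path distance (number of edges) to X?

2

Level 0: T
Level 1: N, P, Y, Z
Level 2: K, L, O, Q, R, S, U, V, W, X
Level 3: M
X first appears at level 2.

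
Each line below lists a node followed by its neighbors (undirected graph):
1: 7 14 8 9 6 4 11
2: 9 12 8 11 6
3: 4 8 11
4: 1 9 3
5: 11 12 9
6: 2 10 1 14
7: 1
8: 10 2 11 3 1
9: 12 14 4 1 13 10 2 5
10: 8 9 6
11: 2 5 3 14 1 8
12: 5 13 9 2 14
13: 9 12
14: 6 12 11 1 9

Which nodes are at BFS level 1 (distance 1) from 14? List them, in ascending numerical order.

1, 6, 9, 11, 12

Level 0: 14
Level 1: 1, 6, 9, 11, 12
Level 2: 2, 3, 4, 5, 7, 8, 10, 13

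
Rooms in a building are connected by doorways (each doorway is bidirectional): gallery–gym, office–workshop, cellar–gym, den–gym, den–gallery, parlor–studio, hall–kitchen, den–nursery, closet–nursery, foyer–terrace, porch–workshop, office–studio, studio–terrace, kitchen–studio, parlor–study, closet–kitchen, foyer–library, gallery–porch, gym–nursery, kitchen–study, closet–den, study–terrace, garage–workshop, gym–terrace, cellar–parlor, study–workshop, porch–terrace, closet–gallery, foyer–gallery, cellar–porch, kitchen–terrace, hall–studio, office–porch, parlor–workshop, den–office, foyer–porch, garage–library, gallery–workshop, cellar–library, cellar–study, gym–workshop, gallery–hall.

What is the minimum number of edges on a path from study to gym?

2

Level 0: study
Level 1: cellar, kitchen, parlor, terrace, workshop
Level 2: closet, foyer, gallery, garage, gym, hall, library, office, porch, studio
Level 3: den, nursery
gym first appears at level 2.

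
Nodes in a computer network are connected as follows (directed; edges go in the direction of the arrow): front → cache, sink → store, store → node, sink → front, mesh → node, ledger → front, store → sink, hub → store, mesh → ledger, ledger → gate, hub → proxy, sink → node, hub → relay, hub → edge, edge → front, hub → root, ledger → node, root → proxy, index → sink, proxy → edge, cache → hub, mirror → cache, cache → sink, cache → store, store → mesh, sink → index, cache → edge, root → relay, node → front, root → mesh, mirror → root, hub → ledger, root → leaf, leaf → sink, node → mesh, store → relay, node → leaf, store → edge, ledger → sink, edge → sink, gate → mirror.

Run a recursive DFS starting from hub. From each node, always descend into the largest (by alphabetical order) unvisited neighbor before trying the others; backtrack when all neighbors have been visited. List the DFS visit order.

Visit hub
hub → store
store → sink
sink → node
node → mesh
mesh → ledger
ledger → gate
gate → mirror
mirror → root
root → relay
root → proxy
proxy → edge
edge → front
front → cache
root → leaf
sink → index

hub, store, sink, node, mesh, ledger, gate, mirror, root, relay, proxy, edge, front, cache, leaf, index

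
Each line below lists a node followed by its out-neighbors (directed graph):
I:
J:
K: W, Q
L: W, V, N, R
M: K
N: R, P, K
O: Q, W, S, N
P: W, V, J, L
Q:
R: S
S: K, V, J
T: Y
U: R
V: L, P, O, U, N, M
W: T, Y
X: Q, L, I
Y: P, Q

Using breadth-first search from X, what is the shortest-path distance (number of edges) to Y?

Level 0: X
Level 1: I, L, Q
Level 2: N, R, V, W
Level 3: K, M, O, P, S, T, U, Y
Level 4: J
Y first appears at level 3.

3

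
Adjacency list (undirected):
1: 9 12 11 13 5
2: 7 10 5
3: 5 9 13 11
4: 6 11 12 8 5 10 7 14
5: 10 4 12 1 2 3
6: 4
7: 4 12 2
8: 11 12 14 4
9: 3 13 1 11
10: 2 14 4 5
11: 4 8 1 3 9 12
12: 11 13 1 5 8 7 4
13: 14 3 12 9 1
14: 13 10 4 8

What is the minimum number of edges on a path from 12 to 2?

Level 0: 12
Level 1: 1, 4, 5, 7, 8, 11, 13
Level 2: 2, 3, 6, 9, 10, 14
2 first appears at level 2.

2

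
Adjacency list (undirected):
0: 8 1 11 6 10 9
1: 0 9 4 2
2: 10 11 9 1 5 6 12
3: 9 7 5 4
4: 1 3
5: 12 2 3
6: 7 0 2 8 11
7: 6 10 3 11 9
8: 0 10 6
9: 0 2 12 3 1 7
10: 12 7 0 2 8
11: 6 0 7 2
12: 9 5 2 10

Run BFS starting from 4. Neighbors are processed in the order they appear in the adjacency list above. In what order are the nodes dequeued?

4 1 3 0 9 2 7 5 8 11 6 10 12

Visit 4; enqueue 1, 3 → queue [1, 3]
Visit 1; enqueue 0, 9, 2 → queue [3, 0, 9, 2]
Visit 3; enqueue 7, 5 → queue [0, 9, 2, 7, 5]
Visit 0; enqueue 8, 11, 6, 10 → queue [9, 2, 7, 5, 8, 11, 6, 10]
Visit 9; enqueue 12 → queue [2, 7, 5, 8, 11, 6, 10, 12]
Visit 2 → queue [7, 5, 8, 11, 6, 10, 12]
Visit 7 → queue [5, 8, 11, 6, 10, 12]
Visit 5 → queue [8, 11, 6, 10, 12]
Visit 8 → queue [11, 6, 10, 12]
Visit 11 → queue [6, 10, 12]
Visit 6 → queue [10, 12]
Visit 10 → queue [12]
Visit 12 → queue []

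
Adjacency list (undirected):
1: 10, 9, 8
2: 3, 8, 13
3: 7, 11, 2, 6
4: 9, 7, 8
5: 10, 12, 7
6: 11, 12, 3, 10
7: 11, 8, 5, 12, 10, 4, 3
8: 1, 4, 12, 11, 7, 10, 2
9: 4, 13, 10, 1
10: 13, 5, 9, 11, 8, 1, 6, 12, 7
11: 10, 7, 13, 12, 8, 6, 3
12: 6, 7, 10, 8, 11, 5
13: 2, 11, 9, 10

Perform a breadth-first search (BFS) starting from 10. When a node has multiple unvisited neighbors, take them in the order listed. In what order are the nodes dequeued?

Visit 10; enqueue 13, 5, 9, 11, 8, 1, 6, 12, 7 → queue [13, 5, 9, 11, 8, 1, 6, 12, 7]
Visit 13; enqueue 2 → queue [5, 9, 11, 8, 1, 6, 12, 7, 2]
Visit 5 → queue [9, 11, 8, 1, 6, 12, 7, 2]
Visit 9; enqueue 4 → queue [11, 8, 1, 6, 12, 7, 2, 4]
Visit 11; enqueue 3 → queue [8, 1, 6, 12, 7, 2, 4, 3]
Visit 8 → queue [1, 6, 12, 7, 2, 4, 3]
Visit 1 → queue [6, 12, 7, 2, 4, 3]
Visit 6 → queue [12, 7, 2, 4, 3]
Visit 12 → queue [7, 2, 4, 3]
Visit 7 → queue [2, 4, 3]
Visit 2 → queue [4, 3]
Visit 4 → queue [3]
Visit 3 → queue []

10 13 5 9 11 8 1 6 12 7 2 4 3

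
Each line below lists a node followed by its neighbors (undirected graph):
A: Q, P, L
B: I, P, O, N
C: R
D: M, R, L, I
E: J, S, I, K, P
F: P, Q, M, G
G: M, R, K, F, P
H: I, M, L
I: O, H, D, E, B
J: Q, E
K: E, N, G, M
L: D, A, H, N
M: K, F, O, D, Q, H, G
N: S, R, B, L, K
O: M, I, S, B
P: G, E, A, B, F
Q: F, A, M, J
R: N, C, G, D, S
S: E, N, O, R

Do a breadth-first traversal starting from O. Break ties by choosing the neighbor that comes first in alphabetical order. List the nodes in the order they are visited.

O → B → I → M → S → N → P → D → E → H → F → G → K → Q → R → L → A → J → C

Visit O; enqueue B, I, M, S → queue [B, I, M, S]
Visit B; enqueue N, P → queue [I, M, S, N, P]
Visit I; enqueue D, E, H → queue [M, S, N, P, D, E, H]
Visit M; enqueue F, G, K, Q → queue [S, N, P, D, E, H, F, G, K, Q]
Visit S; enqueue R → queue [N, P, D, E, H, F, G, K, Q, R]
Visit N; enqueue L → queue [P, D, E, H, F, G, K, Q, R, L]
Visit P; enqueue A → queue [D, E, H, F, G, K, Q, R, L, A]
Visit D → queue [E, H, F, G, K, Q, R, L, A]
Visit E; enqueue J → queue [H, F, G, K, Q, R, L, A, J]
Visit H → queue [F, G, K, Q, R, L, A, J]
Visit F → queue [G, K, Q, R, L, A, J]
Visit G → queue [K, Q, R, L, A, J]
Visit K → queue [Q, R, L, A, J]
Visit Q → queue [R, L, A, J]
Visit R; enqueue C → queue [L, A, J, C]
Visit L → queue [A, J, C]
Visit A → queue [J, C]
Visit J → queue [C]
Visit C → queue []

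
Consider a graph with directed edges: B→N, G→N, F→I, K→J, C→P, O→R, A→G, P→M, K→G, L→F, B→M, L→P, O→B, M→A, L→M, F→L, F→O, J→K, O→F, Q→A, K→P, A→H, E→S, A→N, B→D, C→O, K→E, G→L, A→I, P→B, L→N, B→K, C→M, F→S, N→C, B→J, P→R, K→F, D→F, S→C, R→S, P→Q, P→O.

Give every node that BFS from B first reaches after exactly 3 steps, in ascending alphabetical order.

Level 0: B
Level 1: D, J, K, M, N
Level 2: A, C, E, F, G, P
Level 3: H, I, L, O, Q, R, S

H, I, L, O, Q, R, S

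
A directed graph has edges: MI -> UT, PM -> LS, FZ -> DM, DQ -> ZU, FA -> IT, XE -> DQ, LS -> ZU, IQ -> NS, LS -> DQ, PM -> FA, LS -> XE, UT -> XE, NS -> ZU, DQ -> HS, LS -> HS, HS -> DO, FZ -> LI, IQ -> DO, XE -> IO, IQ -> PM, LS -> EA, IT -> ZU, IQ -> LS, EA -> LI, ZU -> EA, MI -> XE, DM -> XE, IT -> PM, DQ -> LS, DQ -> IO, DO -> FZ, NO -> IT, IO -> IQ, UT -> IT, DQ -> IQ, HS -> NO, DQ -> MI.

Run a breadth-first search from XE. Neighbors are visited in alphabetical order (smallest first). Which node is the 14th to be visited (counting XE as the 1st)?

UT

Visit XE; enqueue DQ, IO → queue [DQ, IO]
Visit DQ; enqueue HS, IQ, LS, MI, ZU → queue [IO, HS, IQ, LS, MI, ZU]
Visit IO → queue [HS, IQ, LS, MI, ZU]
Visit HS; enqueue DO, NO → queue [IQ, LS, MI, ZU, DO, NO]
Visit IQ; enqueue NS, PM → queue [LS, MI, ZU, DO, NO, NS, PM]
Visit LS; enqueue EA → queue [MI, ZU, DO, NO, NS, PM, EA]
Visit MI; enqueue UT → queue [ZU, DO, NO, NS, PM, EA, UT]
Visit ZU → queue [DO, NO, NS, PM, EA, UT]
Visit DO; enqueue FZ → queue [NO, NS, PM, EA, UT, FZ]
Visit NO; enqueue IT → queue [NS, PM, EA, UT, FZ, IT]
Visit NS → queue [PM, EA, UT, FZ, IT]
Visit PM; enqueue FA → queue [EA, UT, FZ, IT, FA]
Visit EA; enqueue LI → queue [UT, FZ, IT, FA, LI]
Visit UT → queue [FZ, IT, FA, LI]
Visit FZ; enqueue DM → queue [IT, FA, LI, DM]
Visit IT → queue [FA, LI, DM]
Visit FA → queue [LI, DM]
Visit LI → queue [DM]
Visit DM → queue []

Visit order: XE, DQ, IO, HS, IQ, LS, MI, ZU, DO, NO, NS, PM, EA, UT, FZ, IT, FA, LI, DM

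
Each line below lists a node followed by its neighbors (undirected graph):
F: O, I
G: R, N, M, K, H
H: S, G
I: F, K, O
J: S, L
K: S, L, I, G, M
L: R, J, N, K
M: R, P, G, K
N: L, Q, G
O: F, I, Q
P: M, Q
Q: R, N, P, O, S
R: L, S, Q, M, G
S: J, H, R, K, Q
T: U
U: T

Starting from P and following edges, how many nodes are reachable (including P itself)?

BFS from P visits: P, M, Q, R, G, K, N, O, S, L, H, I, F, J
Reachable nodes: 14 of 16 total.

14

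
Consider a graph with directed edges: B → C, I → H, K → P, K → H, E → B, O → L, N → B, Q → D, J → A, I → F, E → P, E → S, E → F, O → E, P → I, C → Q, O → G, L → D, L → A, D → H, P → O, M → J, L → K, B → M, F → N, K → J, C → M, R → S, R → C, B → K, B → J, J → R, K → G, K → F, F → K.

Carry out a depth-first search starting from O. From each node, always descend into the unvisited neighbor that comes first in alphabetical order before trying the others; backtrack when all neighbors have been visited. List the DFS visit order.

O → E → B → C → M → J → A → R → S → Q → D → H → K → F → N → G → P → I → L

Visit O
O → E
E → B
B → C
C → M
M → J
J → A
J → R
R → S
C → Q
Q → D
D → H
B → K
K → F
F → N
K → G
K → P
P → I
O → L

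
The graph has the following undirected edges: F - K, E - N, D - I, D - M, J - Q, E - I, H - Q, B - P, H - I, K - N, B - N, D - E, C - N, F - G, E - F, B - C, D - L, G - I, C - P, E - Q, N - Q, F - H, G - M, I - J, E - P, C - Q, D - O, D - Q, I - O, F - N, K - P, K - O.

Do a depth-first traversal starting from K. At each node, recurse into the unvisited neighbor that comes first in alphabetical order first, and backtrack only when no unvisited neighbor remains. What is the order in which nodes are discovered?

K F E D I G M H Q C B N P J O L

Visit K
K → F
F → E
E → D
D → I
I → G
G → M
I → H
H → Q
Q → C
C → B
B → N
B → P
Q → J
I → O
D → L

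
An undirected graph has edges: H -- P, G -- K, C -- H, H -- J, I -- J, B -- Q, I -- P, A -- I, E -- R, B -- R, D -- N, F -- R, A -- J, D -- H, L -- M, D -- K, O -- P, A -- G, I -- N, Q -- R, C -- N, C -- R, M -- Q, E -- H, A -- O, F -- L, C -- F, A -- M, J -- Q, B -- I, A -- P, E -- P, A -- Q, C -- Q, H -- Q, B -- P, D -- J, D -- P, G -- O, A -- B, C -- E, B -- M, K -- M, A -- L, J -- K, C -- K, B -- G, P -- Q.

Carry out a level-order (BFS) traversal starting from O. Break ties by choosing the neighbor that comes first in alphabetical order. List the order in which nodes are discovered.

Visit O; enqueue A, G, P → queue [A, G, P]
Visit A; enqueue B, I, J, L, M, Q → queue [G, P, B, I, J, L, M, Q]
Visit G; enqueue K → queue [P, B, I, J, L, M, Q, K]
Visit P; enqueue D, E, H → queue [B, I, J, L, M, Q, K, D, E, H]
Visit B; enqueue R → queue [I, J, L, M, Q, K, D, E, H, R]
Visit I; enqueue N → queue [J, L, M, Q, K, D, E, H, R, N]
Visit J → queue [L, M, Q, K, D, E, H, R, N]
Visit L; enqueue F → queue [M, Q, K, D, E, H, R, N, F]
Visit M → queue [Q, K, D, E, H, R, N, F]
Visit Q; enqueue C → queue [K, D, E, H, R, N, F, C]
Visit K → queue [D, E, H, R, N, F, C]
Visit D → queue [E, H, R, N, F, C]
Visit E → queue [H, R, N, F, C]
Visit H → queue [R, N, F, C]
Visit R → queue [N, F, C]
Visit N → queue [F, C]
Visit F → queue [C]
Visit C → queue []

O → A → G → P → B → I → J → L → M → Q → K → D → E → H → R → N → F → C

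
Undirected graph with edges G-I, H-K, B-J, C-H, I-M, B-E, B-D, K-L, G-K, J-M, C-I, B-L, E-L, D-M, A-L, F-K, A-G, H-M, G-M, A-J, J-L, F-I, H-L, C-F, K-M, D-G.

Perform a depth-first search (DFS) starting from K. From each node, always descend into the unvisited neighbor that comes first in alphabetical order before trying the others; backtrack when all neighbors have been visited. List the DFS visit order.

Visit K
K → F
F → C
C → H
H → L
L → A
A → G
G → D
D → B
B → E
B → J
J → M
M → I

K, F, C, H, L, A, G, D, B, E, J, M, I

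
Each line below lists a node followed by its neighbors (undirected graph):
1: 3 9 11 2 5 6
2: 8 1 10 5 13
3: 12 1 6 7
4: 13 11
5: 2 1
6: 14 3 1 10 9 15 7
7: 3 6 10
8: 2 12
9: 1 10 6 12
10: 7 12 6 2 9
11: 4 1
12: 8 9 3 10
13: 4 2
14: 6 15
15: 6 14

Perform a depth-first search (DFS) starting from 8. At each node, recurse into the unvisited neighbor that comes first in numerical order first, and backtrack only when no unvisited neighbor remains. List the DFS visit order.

8 → 2 → 1 → 3 → 6 → 7 → 10 → 9 → 12 → 14 → 15 → 5 → 11 → 4 → 13

Visit 8
8 → 2
2 → 1
1 → 3
3 → 6
6 → 7
7 → 10
10 → 9
9 → 12
6 → 14
14 → 15
1 → 5
1 → 11
11 → 4
4 → 13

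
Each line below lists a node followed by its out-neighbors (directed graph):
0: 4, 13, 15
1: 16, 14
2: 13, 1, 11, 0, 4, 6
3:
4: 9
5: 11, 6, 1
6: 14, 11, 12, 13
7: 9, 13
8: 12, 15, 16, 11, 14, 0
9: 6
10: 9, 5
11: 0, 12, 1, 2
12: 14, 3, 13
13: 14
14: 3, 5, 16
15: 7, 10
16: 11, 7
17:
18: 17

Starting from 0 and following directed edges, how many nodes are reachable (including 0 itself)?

16

BFS from 0 visits: 0, 4, 13, 15, 9, 14, 7, 10, 6, 3, 5, 16, 11, 12, 1, 2
Reachable nodes: 16 of 19 total.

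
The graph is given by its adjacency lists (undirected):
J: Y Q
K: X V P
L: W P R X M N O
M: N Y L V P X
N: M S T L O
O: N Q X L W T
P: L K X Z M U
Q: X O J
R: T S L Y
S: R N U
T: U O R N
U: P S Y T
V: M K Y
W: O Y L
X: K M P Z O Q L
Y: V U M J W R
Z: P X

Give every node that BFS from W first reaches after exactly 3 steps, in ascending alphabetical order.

K, S, Z

Level 0: W
Level 1: L, O, Y
Level 2: J, M, N, P, Q, R, T, U, V, X
Level 3: K, S, Z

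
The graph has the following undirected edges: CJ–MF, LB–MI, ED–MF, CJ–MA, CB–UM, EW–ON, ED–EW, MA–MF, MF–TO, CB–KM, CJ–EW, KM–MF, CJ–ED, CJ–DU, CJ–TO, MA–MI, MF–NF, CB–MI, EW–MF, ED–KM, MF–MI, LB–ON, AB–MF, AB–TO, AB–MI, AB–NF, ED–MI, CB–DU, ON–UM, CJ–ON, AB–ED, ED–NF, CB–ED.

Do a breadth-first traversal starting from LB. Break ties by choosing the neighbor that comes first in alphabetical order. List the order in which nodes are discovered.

LB, MI, ON, AB, CB, ED, MA, MF, CJ, EW, UM, NF, TO, DU, KM

Visit LB; enqueue MI, ON → queue [MI, ON]
Visit MI; enqueue AB, CB, ED, MA, MF → queue [ON, AB, CB, ED, MA, MF]
Visit ON; enqueue CJ, EW, UM → queue [AB, CB, ED, MA, MF, CJ, EW, UM]
Visit AB; enqueue NF, TO → queue [CB, ED, MA, MF, CJ, EW, UM, NF, TO]
Visit CB; enqueue DU, KM → queue [ED, MA, MF, CJ, EW, UM, NF, TO, DU, KM]
Visit ED → queue [MA, MF, CJ, EW, UM, NF, TO, DU, KM]
Visit MA → queue [MF, CJ, EW, UM, NF, TO, DU, KM]
Visit MF → queue [CJ, EW, UM, NF, TO, DU, KM]
Visit CJ → queue [EW, UM, NF, TO, DU, KM]
Visit EW → queue [UM, NF, TO, DU, KM]
Visit UM → queue [NF, TO, DU, KM]
Visit NF → queue [TO, DU, KM]
Visit TO → queue [DU, KM]
Visit DU → queue [KM]
Visit KM → queue []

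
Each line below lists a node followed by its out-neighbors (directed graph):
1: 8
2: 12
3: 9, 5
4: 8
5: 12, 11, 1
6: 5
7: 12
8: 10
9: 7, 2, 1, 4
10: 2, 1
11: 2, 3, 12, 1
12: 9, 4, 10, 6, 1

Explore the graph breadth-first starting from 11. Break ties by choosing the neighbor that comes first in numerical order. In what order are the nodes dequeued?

Visit 11; enqueue 1, 2, 3, 12 → queue [1, 2, 3, 12]
Visit 1; enqueue 8 → queue [2, 3, 12, 8]
Visit 2 → queue [3, 12, 8]
Visit 3; enqueue 5, 9 → queue [12, 8, 5, 9]
Visit 12; enqueue 4, 6, 10 → queue [8, 5, 9, 4, 6, 10]
Visit 8 → queue [5, 9, 4, 6, 10]
Visit 5 → queue [9, 4, 6, 10]
Visit 9; enqueue 7 → queue [4, 6, 10, 7]
Visit 4 → queue [6, 10, 7]
Visit 6 → queue [10, 7]
Visit 10 → queue [7]
Visit 7 → queue []

11, 1, 2, 3, 12, 8, 5, 9, 4, 6, 10, 7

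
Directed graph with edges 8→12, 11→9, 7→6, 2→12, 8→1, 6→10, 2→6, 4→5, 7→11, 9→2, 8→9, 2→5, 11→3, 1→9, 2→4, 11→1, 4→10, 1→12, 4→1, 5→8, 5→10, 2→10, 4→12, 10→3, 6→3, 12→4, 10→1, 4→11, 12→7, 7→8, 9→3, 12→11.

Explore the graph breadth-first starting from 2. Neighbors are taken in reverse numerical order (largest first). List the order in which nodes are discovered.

2, 12, 10, 6, 5, 4, 11, 7, 3, 1, 8, 9

Visit 2; enqueue 12, 10, 6, 5, 4 → queue [12, 10, 6, 5, 4]
Visit 12; enqueue 11, 7 → queue [10, 6, 5, 4, 11, 7]
Visit 10; enqueue 3, 1 → queue [6, 5, 4, 11, 7, 3, 1]
Visit 6 → queue [5, 4, 11, 7, 3, 1]
Visit 5; enqueue 8 → queue [4, 11, 7, 3, 1, 8]
Visit 4 → queue [11, 7, 3, 1, 8]
Visit 11; enqueue 9 → queue [7, 3, 1, 8, 9]
Visit 7 → queue [3, 1, 8, 9]
Visit 3 → queue [1, 8, 9]
Visit 1 → queue [8, 9]
Visit 8 → queue [9]
Visit 9 → queue []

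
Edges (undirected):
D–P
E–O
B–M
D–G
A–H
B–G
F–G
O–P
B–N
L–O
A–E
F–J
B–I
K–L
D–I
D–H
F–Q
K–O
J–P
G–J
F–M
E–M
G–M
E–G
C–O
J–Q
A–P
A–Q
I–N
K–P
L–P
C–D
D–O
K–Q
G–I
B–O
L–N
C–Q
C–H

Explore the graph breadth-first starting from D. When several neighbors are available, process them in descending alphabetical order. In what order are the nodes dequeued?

D → P → O → I → H → G → C → L → K → J → A → E → B → N → M → F → Q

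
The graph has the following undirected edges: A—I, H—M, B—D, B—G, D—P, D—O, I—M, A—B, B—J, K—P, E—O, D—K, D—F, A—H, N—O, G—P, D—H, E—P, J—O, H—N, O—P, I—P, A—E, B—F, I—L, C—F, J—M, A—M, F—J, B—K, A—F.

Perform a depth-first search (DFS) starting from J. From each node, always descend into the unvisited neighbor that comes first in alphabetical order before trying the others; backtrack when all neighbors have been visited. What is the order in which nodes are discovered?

Visit J
J → B
B → A
A → E
E → O
O → D
D → F
F → C
D → H
H → M
M → I
I → L
I → P
P → G
P → K
H → N

J B A E O D F C H M I L P G K N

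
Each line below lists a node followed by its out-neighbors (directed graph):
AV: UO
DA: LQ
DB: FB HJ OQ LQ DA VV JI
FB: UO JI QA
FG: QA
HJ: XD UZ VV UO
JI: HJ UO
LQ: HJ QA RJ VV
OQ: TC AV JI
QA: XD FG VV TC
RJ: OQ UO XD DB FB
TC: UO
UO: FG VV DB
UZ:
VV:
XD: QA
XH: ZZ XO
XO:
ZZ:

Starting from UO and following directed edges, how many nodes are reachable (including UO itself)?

BFS from UO visits: UO, VV, FG, DB, QA, OQ, LQ, JI, HJ, FB, DA, XD, TC, AV, RJ, UZ
Reachable nodes: 16 of 19 total.

16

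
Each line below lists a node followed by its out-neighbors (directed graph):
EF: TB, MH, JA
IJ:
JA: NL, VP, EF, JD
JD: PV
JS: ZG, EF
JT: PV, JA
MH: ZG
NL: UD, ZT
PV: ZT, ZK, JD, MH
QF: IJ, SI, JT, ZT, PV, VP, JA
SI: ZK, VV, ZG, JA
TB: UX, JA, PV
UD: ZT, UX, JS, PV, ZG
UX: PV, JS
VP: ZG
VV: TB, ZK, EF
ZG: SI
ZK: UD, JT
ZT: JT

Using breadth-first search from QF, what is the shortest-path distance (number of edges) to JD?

2

Level 0: QF
Level 1: IJ, JA, JT, PV, SI, VP, ZT
Level 2: EF, JD, MH, NL, VV, ZG, ZK
Level 3: TB, UD
Level 4: JS, UX
JD first appears at level 2.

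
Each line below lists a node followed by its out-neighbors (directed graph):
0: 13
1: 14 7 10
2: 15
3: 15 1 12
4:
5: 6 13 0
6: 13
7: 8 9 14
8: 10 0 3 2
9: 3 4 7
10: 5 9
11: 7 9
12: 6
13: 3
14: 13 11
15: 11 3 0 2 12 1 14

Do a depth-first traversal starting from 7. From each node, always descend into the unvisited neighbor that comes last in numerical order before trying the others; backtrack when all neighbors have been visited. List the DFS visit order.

Visit 7
7 → 14
14 → 13
13 → 3
3 → 15
15 → 12
12 → 6
15 → 11
11 → 9
9 → 4
15 → 2
15 → 1
1 → 10
10 → 5
5 → 0
7 → 8

7 14 13 3 15 12 6 11 9 4 2 1 10 5 0 8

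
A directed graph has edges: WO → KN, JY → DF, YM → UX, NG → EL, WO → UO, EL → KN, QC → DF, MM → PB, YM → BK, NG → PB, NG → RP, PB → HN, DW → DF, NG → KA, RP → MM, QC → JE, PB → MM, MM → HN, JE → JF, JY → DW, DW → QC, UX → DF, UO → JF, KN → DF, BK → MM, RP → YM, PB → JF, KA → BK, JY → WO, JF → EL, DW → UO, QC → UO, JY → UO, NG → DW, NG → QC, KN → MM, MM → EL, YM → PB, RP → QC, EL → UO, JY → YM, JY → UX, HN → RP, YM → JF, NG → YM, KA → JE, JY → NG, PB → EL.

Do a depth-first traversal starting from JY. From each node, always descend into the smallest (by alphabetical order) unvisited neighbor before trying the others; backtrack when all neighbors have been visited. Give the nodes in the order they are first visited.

Visit JY
JY → DF
JY → DW
DW → QC
QC → JE
JE → JF
JF → EL
EL → KN
KN → MM
MM → HN
HN → RP
RP → YM
YM → BK
YM → PB
YM → UX
EL → UO
JY → NG
NG → KA
JY → WO

JY, DF, DW, QC, JE, JF, EL, KN, MM, HN, RP, YM, BK, PB, UX, UO, NG, KA, WO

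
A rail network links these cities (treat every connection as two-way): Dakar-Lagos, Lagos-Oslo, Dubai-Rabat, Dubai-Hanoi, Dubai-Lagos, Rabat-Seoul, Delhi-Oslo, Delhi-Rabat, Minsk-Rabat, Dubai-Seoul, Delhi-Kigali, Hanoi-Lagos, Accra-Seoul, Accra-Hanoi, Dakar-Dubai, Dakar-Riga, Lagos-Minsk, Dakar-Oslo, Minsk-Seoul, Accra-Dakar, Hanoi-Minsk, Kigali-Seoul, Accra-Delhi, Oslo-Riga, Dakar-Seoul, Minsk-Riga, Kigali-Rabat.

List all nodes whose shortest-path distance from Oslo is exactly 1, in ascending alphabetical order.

Level 0: Oslo
Level 1: Dakar, Delhi, Lagos, Riga
Level 2: Accra, Dubai, Hanoi, Kigali, Minsk, Rabat, Seoul

Dakar, Delhi, Lagos, Riga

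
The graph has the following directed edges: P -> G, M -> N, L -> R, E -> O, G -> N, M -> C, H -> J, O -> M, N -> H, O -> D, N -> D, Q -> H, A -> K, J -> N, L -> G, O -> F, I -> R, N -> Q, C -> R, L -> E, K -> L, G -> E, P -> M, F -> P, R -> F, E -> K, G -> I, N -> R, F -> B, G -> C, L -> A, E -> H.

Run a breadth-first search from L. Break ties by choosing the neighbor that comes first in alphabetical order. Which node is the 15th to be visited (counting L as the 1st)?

Visit L; enqueue A, E, G, R → queue [A, E, G, R]
Visit A; enqueue K → queue [E, G, R, K]
Visit E; enqueue H, O → queue [G, R, K, H, O]
Visit G; enqueue C, I, N → queue [R, K, H, O, C, I, N]
Visit R; enqueue F → queue [K, H, O, C, I, N, F]
Visit K → queue [H, O, C, I, N, F]
Visit H; enqueue J → queue [O, C, I, N, F, J]
Visit O; enqueue D, M → queue [C, I, N, F, J, D, M]
Visit C → queue [I, N, F, J, D, M]
Visit I → queue [N, F, J, D, M]
Visit N; enqueue Q → queue [F, J, D, M, Q]
Visit F; enqueue B, P → queue [J, D, M, Q, B, P]
Visit J → queue [D, M, Q, B, P]
Visit D → queue [M, Q, B, P]
Visit M → queue [Q, B, P]
Visit Q → queue [B, P]
Visit B → queue [P]
Visit P → queue []

Visit order: L, A, E, G, R, K, H, O, C, I, N, F, J, D, M, Q, B, P

M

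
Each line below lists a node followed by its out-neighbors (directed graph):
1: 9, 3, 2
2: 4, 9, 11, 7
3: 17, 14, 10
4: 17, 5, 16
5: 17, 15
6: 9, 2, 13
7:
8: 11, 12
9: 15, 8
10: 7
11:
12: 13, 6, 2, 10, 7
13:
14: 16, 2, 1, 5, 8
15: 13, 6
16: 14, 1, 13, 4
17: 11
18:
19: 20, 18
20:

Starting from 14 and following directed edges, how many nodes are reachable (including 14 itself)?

17

BFS from 14 visits: 14, 16, 2, 1, 5, 8, 13, 4, 9, 11, 7, 3, 17, 15, 12, 10, 6
Reachable nodes: 17 of 20 total.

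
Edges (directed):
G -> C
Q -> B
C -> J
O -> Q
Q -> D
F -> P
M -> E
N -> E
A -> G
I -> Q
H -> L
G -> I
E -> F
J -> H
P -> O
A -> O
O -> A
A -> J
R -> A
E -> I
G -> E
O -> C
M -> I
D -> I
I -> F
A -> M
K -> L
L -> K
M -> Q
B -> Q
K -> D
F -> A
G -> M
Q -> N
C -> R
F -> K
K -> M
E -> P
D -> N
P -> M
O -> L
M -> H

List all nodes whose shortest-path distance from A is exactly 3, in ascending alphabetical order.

B, D, F, K, N, P, R

Level 0: A
Level 1: G, J, M, O
Level 2: C, E, H, I, L, Q
Level 3: B, D, F, K, N, P, R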